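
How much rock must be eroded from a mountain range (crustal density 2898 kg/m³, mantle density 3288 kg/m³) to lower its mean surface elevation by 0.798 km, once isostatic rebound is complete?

Net drop Δ = e − u = e − e ρ_c/ρ_m = e (ρ_m − ρ_c)/ρ_m.
e = Δ ρ_m/(ρ_m − ρ_c) = 0.798 km × 3288/390 = 6.73 km.

6.73 km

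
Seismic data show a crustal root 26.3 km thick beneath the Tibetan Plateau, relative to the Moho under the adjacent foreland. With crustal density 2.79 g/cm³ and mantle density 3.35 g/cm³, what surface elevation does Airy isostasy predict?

Isostatic balance requires: ρ_c h = (ρ_m − ρ_c) r.
h = r (ρ_m − ρ_c) / ρ_c = 26.3 km × (3.35 − 2.79) / 2.79 = 5.28 km.

5.28 km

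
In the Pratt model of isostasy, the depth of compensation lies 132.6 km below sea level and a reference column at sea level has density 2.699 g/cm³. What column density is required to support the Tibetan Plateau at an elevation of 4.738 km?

2.61 g/cm³

Pratt balance: ρ_ref D = ρ (D + h).
ρ = ρ_ref D/(D + h) = 2.699 × 132.6 km/(132.6 km + 4.738 km) = 2.61 g/cm³.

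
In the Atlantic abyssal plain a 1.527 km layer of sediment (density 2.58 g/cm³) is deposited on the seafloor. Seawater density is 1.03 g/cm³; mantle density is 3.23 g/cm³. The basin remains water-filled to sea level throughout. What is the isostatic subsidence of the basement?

1.08 km

Submarine loading: the sediment displaces seawater, and the subsidence is in turn flooded, so s (ρ_m − ρ_w) = t (ρ_sed − ρ_w).
s = 1.527 km × (2.58 − 1.03) / (3.23 − 1.03) = 1.08 km.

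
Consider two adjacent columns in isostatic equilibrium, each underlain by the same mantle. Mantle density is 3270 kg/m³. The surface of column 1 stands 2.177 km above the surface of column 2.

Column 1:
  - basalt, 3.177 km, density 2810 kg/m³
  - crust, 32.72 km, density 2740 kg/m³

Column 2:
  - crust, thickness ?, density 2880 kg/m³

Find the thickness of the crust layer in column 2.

Take the compensation level at the base of the deeper column (depth z_c below the surface of column 1) and equate Σ ρ_i t_i down to z_c; mantle fills any gap and the z_c terms cancel.
Column 1: 3.177×2810 + 32.72×2740 + (z_c − 35.897)×3270
Column 2: 2.177×0 + x×2880 + (z_c − 2.177 − 0 − x)×3270
The z_c×3270 term appears on both sides and cancels. Collect the known terms of each column as K = Σ(ρt)_known − 3270 × (depth of known layers): K_1 = 98580.17 − 3270×35.897 = −18803.02; K_2 = 0 − 3270×(2.177 + 0) = −7118.79.
Balance: K_1 = K_2 − x×(3270 − 2880), so x = (K_2 − K_1)/(3270 − 2880) = 11684.2/390 = 30 km.

30 km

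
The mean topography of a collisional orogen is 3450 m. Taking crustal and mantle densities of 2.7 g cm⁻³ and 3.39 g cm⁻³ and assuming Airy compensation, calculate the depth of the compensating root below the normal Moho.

By Archimedes' principle applied to the lithosphere: the weight of the topography is balanced by the buoyancy of the root, ρ_c h = (ρ_m − ρ_c) r.
r = h · ρ_c / (ρ_m − ρ_c) = 3450 m × 2.7 / (3.39 − 2.7) = 13500 m.

13500 m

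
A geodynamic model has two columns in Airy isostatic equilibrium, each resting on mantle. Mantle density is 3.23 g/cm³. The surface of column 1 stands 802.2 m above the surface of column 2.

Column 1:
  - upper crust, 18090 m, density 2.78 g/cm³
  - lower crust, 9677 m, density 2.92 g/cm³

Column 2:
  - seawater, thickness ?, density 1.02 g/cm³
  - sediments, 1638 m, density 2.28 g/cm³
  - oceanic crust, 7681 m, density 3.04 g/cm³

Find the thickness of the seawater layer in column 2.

2500 m

Take the compensation level at the base of the deeper column (depth z_c below the surface of column 1) and equate Σ ρ_i t_i down to z_c; mantle fills any gap and the z_c terms cancel.
Column 1: 18090×2.78 + 9677×2.92 + (z_c − 27767)×3.23
Column 2: 802.2×0 + x×1.02 + 1638×2.28 + 7681×3.04 + (z_c − 802.2 − 9319 − x)×3.23
The z_c×3.23 term appears on both sides and cancels. Collect the known terms of each column as K = Σ(ρt)_known − 3.23 × (depth of known layers): K_1 = 78547.04 − 3.23×27767 = −11140.37; K_2 = 27084.88 − 3.23×(802.2 + 9319) = −5606.596.
Balance: K_1 = K_2 − x×(3.23 − 1.02), so x = (K_2 − K_1)/(3.23 − 1.02) = 5533.77/2.21 = 2500 m.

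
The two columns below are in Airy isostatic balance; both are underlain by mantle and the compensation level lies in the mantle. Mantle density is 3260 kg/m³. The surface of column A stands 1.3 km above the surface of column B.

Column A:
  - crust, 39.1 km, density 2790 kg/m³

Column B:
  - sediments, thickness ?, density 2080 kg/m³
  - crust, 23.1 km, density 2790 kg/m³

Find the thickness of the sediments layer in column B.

2.78 km

Take the compensation level at the base of the deeper column (depth z_c below the surface of column A) and equate Σ ρ_i t_i down to z_c; mantle fills any gap and the z_c terms cancel.
Column A: 39.1×2790 + (z_c − 39.1)×3260
Column B: 1.3×0 + x×2080 + 23.1×2790 + (z_c − 1.3 − 23.1 − x)×3260
The z_c×3260 term appears on both sides and cancels. Collect the known terms of each column as K = Σ(ρt)_known − 3260 × (depth of known layers): K_A = 109089 − 3260×39.1 = −18377; K_B = 64449 − 3260×(1.3 + 23.1) = −15095.
Balance: K_A = K_B − x×(3260 − 2080), so x = (K_B − K_A)/(3260 − 2080) = 3282/1180 = 2.78 km.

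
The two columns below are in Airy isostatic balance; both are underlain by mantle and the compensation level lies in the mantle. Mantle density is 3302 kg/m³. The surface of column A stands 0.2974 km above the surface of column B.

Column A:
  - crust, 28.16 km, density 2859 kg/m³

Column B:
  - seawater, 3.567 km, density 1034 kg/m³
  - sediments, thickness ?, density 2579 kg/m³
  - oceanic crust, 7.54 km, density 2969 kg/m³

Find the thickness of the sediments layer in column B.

1.23 km

Take the compensation level at the base of the deeper column (depth z_c below the surface of column A) and equate Σ ρ_i t_i down to z_c; mantle fills any gap and the z_c terms cancel.
Column A: 28.16×2859 + (z_c − 28.16)×3302
Column B: 0.2974×0 + 3.567×1034 + x×2579 + 7.54×2969 + (z_c − 0.2974 − 11.107 − x)×3302
The z_c×3302 term appears on both sides and cancels. Collect the known terms of each column as K = Σ(ρt)_known − 3302 × (depth of known layers): K_A = 80509.44 − 3302×28.16 = −12474.88; K_B = 26074.538 − 3302×(0.2974 + 11.107) = −11582.7908.
Balance: K_A = K_B − x×(3302 − 2579), so x = (K_B − K_A)/(3302 − 2579) = 892.089/723 = 1.23 km.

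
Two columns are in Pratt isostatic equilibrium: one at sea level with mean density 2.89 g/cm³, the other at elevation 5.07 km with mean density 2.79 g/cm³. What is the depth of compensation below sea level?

141 km

ρ_ref D = ρ (D + h) → D (ρ_ref − ρ) = ρ h.
D = ρ h/(ρ_ref − ρ) = 2.79 × 5.07 km/(2.89 − 2.79) = 141 km.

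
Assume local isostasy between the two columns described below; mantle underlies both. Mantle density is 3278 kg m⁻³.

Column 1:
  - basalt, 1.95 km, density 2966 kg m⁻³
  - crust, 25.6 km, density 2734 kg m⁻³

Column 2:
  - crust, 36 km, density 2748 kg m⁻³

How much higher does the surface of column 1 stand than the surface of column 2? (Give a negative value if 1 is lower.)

For any compensation level in the mantle, the mantle terms cancel and isostasy reduces to e = (Σt_1 − Σt_2) − (Σ(ρt)_1 − Σ(ρt)_2) / ρ_m.
Σt_1 = 27.55 km; Σt_2 = 36 km; Σ(ρt)_1 = 75774.1; Σ(ρt)_2 = 98928 (in km·kg m⁻³).
e = (27.55 − 36) − (75774.1 − 98928) / 3278 = −1.39 km.

−1.39 km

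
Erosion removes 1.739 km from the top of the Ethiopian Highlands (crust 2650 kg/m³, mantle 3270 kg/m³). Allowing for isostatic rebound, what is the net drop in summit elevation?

Rebound u = e ρ_c/ρ_m = 1.739 km × 2650/3270 = 1.409 km.
Net surface drop = e − u = 1.739 km − 1.409 km = e (ρ_m − ρ_c)/ρ_m = 0.33 km.

0.33 km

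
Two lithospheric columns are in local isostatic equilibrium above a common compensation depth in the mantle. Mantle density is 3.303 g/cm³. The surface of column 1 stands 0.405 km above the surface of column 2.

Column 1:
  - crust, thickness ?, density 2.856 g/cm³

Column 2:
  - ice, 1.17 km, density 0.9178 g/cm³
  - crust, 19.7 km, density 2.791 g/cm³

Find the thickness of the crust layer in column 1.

31.8 km

Take the compensation level at the base of the deeper column (depth z_c below the surface of column 1) and equate Σ ρ_i t_i down to z_c; mantle fills any gap and the z_c terms cancel.
Column 1: x×2.856 + (z_c − 0 − x)×3.303
Column 2: 0.405×0 + 1.17×0.9178 + 19.7×2.791 + (z_c − 0.405 − 20.87)×3.303
The z_c×3.303 term appears on both sides and cancels. Collect the known terms of each column as K = Σ(ρt)_known − 3.303 × (depth of known layers): K_1 = 0 − 3.303×0 = 0; K_2 = 56.056526 − 3.303×(0.405 + 20.87) = −14.214799.
Balance: K_1 − x×(3.303 − 2.856) = K_2, so x = (K_1 − K_2)/(3.303 − 2.856) = 14.2148/0.447 = 31.8 km.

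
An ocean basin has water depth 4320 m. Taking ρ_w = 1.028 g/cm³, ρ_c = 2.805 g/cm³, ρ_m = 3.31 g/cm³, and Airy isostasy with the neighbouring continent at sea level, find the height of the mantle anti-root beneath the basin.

For local isostatic compensation: replacing crust with seawater at the top is compensated by replacing crust with mantle at the base: d (ρ_c − ρ_w) = a (ρ_m − ρ_c).
a = d (ρ_c − ρ_w)/(ρ_m − ρ_c) = 4320 m × 1.777/0.505 = 15200 m.

15200 m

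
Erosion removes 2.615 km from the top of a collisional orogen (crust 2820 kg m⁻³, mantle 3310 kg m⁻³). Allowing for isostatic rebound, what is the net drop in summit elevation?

Rebound u = e ρ_c/ρ_m = 2.615 km × 2820/3310 = 2.228 km.
Net surface drop = e − u = 2.615 km − 2.228 km = e (ρ_m − ρ_c)/ρ_m = 0.387 km.

0.387 km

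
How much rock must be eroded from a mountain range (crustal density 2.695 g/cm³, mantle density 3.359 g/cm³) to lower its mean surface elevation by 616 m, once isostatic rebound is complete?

Net drop Δ = e − u = e − e ρ_c/ρ_m = e (ρ_m − ρ_c)/ρ_m.
e = Δ ρ_m/(ρ_m − ρ_c) = 616 m × 3.359/0.664 = 3120 m.

3120 m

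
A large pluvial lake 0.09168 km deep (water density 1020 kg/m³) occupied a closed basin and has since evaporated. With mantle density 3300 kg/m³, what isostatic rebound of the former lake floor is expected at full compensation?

0.0283 km

u = d ρ_w/ρ_m = 0.09168 km × 1020/3300 = 0.0283 km.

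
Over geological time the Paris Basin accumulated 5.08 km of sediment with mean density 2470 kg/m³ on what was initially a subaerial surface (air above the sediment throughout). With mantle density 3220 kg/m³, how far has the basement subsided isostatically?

3.9 km

Subaerial load: s = t ρ_sed / ρ_m = 5.08 km × 2470/3220 = 3.9 km.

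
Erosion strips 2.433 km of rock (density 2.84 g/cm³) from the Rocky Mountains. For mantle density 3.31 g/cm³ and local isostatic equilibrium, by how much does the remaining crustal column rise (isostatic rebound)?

Unloading: uplift u = e ρ_c/ρ_m = 2.433 km × 2.84/3.31 = 2.09 km.

2.09 km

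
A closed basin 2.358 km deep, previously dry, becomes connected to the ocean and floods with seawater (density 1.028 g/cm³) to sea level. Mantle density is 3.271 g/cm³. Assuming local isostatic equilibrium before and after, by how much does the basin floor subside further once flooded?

1.08 km

After flooding the water column is d + s deep. Its weight must equal the weight of mantle displaced by the extra subsidence s: (d + s) ρ_w = s ρ_m.
s = d ρ_w / (ρ_m − ρ_w) = 2.358 km × 1.028/(3.271 − 1.028) = 1.08 km.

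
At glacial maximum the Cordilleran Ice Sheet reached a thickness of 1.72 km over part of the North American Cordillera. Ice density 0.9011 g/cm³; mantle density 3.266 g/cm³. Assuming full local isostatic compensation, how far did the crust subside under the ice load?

In Airy isostatic equilibrium: the ice load ρ_ice t is balanced by mantle displaced below, ρ_m s.
s = t ρ_ice / ρ_m = 1.72 km × 0.9011/3.266 = 0.475 km.

0.475 km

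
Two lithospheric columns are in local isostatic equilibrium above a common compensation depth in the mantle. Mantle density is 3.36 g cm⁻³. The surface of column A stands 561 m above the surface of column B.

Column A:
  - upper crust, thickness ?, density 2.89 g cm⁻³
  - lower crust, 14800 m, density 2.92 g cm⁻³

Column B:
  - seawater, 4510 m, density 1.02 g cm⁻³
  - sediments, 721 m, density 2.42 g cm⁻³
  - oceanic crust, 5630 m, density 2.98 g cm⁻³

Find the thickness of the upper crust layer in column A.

Take the compensation level at the base of the deeper column (depth z_c below the surface of column A) and equate Σ ρ_i t_i down to z_c; mantle fills any gap and the z_c terms cancel.
Column A: x×2.89 + 14800×2.92 + (z_c − 14800 − x)×3.36
Column B: 561×0 + 4510×1.02 + 721×2.42 + 5630×2.98 + (z_c − 561 − 10861)×3.36
The z_c×3.36 term appears on both sides and cancels. Collect the known terms of each column as K = Σ(ρt)_known − 3.36 × (depth of known layers): K_A = 43216 − 3.36×14800 = −6512; K_B = 23122.42 − 3.36×(561 + 10861) = −15255.5.
Balance: K_A − x×(3.36 − 2.89) = K_B, so x = (K_A − K_B)/(3.36 − 2.89) = 8743.5/0.47 = 18600 m.

18600 m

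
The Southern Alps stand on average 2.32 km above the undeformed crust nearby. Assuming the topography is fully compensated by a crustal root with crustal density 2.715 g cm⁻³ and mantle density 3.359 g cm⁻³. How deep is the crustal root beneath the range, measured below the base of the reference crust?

9.78 km

In Airy isostatic equilibrium: the weight of the topography is balanced by the buoyancy of the root, ρ_c h = (ρ_m − ρ_c) r.
r = h · ρ_c / (ρ_m − ρ_c) = 2.32 km × 2.715 / (3.359 − 2.715) = 9.78 km.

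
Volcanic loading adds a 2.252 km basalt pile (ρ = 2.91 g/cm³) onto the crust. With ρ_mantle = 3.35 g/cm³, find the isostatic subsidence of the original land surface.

1.96 km

Subaerial loading: s = t ρ_load / ρ_m.
s = 2.252 km × 2.91/3.35 = 1.96 km.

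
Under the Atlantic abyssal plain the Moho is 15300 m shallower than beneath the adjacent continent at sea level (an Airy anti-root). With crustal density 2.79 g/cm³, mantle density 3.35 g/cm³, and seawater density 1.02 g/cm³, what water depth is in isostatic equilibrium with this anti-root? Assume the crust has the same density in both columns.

4840 m

Replacing a thickness d of crust by seawater at the top must be balanced by replacing crust with mantle at the base: d (ρ_c − ρ_w) = a (ρ_m − ρ_c).
d = a (ρ_m − ρ_c)/(ρ_c − ρ_w) = 15300 m × 0.56/1.77 = 4840 m.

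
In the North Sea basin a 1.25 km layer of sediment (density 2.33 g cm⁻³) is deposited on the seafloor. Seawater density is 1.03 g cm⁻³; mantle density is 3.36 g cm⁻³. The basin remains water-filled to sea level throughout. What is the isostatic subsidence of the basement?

0.697 km

Submarine loading: the sediment displaces seawater, and the subsidence is in turn flooded, so s (ρ_m − ρ_w) = t (ρ_sed − ρ_w).
s = 1.25 km × (2.33 − 1.03) / (3.36 − 1.03) = 0.697 km.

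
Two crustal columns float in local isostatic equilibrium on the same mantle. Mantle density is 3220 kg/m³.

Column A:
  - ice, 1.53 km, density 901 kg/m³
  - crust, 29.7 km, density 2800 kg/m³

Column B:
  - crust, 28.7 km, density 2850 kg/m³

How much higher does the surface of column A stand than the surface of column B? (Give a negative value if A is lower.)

1.68 km

For any compensation level in the mantle, the mantle terms cancel and isostasy reduces to e = (Σt_A − Σt_B) − (Σ(ρt)_A − Σ(ρt)_B) / ρ_m.
Σt_A = 31.23 km; Σt_B = 28.7 km; Σ(ρt)_A = 84538.53; Σ(ρt)_B = 81795 (in km·kg/m³).
e = (31.23 − 28.7) − (84538.53 − 81795) / 3220 = 1.68 km.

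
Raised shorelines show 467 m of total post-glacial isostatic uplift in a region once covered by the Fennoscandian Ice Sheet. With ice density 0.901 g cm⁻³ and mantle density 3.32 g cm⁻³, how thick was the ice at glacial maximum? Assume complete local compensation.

u = t ρ_ice/ρ_m → t = u ρ_m/ρ_ice = 467 m × 3.32/0.901 = 1720 m.

1720 m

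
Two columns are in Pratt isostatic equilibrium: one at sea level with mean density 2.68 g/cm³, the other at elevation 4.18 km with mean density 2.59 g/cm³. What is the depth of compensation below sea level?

ρ_ref D = ρ (D + h) → D (ρ_ref − ρ) = ρ h.
D = ρ h/(ρ_ref − ρ) = 2.59 × 4.18 km/(2.68 − 2.59) = 120 km.

120 km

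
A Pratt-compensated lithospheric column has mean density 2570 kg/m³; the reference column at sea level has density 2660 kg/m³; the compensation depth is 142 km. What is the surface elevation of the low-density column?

ρ_ref D = ρ (D + h) → h = D (ρ_ref − ρ)/ρ.
h = 142 km × (2660 − 2570)/2570 = 4.97 km.

4.97 km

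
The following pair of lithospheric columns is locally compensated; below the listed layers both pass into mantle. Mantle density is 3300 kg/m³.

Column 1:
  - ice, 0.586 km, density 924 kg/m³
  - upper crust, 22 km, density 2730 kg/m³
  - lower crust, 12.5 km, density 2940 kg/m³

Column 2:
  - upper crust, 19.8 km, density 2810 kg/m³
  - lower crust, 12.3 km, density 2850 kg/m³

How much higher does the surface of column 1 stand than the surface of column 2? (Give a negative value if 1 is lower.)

For any compensation level in the mantle, the mantle terms cancel and isostasy reduces to e = (Σt_1 − Σt_2) − (Σ(ρt)_1 − Σ(ρt)_2) / ρ_m.
Σt_1 = 35.086 km; Σt_2 = 32.1 km; Σ(ρt)_1 = 97351.464; Σ(ρt)_2 = 90693 (in km·kg/m³).
e = (35.086 − 32.1) − (97351.464 − 90693) / 3300 = 0.968 km.

0.968 km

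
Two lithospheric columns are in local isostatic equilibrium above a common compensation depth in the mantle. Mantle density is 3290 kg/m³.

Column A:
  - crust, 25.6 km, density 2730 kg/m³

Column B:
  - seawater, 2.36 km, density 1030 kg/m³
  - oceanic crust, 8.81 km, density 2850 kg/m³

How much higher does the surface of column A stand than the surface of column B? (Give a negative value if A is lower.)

1.56 km

For any compensation level in the mantle, the mantle terms cancel and isostasy reduces to e = (Σt_A − Σt_B) − (Σ(ρt)_A − Σ(ρt)_B) / ρ_m.
Σt_A = 25.6 km; Σt_B = 11.17 km; Σ(ρt)_A = 69888; Σ(ρt)_B = 27539.3 (in km·kg/m³).
e = (25.6 − 11.17) − (69888 − 27539.3) / 3290 = 1.56 km.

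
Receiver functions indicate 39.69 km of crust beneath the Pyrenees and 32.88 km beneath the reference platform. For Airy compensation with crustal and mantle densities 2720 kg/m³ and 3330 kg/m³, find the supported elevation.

1.25 km

Excess crust Δ = 39.69 km − 32.88 km = 6.81 km, split between elevation h and root r with h + r = Δ.
Airy balance ρ_c h = (ρ_m − ρ_c) r gives r = h ρ_c/(ρ_m − ρ_c), so h (1 + ρ_c/(ρ_m − ρ_c)) = Δ, i.e. h = Δ (ρ_m − ρ_c)/ρ_m.
h = 6.81 km × 610/3330 = 1.25 km.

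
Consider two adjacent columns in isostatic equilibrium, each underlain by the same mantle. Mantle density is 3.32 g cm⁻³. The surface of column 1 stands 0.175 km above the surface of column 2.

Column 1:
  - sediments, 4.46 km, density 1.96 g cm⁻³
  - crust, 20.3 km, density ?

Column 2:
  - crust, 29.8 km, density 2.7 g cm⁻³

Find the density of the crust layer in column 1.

2.68 g cm⁻³

Take the compensation level at the base of the deeper column (depth z_c below the surface of column 1) and equate Σ ρ_i t_i down to z_c; mantle fills any gap and the z_c terms cancel.
Column 1: 4.46×1.96 + 20.3×ρ + (z_c − 24.76)×3.32
Column 2: 0.175×0 + 29.8×2.7 + (z_c − 0.175 − 29.8)×3.32
The z_c×3.32 term appears on both sides and cancels. Collect the known terms of each column as K = Σ(ρt)_known − 3.32 × (depth of known layers): K_1 = 8.7416 − 3.32×24.76 = −73.4616; K_2 = 80.46 − 3.32×(0.175 + 29.8) = −19.057.
Balance: K_1 + 20.3×ρ = K_2, so ρ = (K_2 − K_1)/20.3 = 54.4046/20.3 = 2.68 g cm⁻³.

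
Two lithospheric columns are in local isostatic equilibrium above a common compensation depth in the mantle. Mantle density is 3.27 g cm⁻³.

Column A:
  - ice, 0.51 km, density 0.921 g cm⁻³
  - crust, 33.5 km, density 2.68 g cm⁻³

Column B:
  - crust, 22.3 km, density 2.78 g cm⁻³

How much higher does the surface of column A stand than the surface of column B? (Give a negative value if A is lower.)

3.07 km

For any compensation level in the mantle, the mantle terms cancel and isostasy reduces to e = (Σt_A − Σt_B) − (Σ(ρt)_A − Σ(ρt)_B) / ρ_m.
Σt_A = 34.01 km; Σt_B = 22.3 km; Σ(ρt)_A = 90.24971; Σ(ρt)_B = 61.994 (in km·g cm⁻³).
e = (34.01 − 22.3) − (90.24971 − 61.994) / 3.27 = 3.07 km.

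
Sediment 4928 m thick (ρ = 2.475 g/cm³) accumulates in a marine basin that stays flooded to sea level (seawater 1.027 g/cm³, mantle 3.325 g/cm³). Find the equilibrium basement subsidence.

Submarine loading: the sediment displaces seawater, and the subsidence is in turn flooded, so s (ρ_m − ρ_w) = t (ρ_sed − ρ_w).
s = 4928 m × (2.475 − 1.027) / (3.325 − 1.027) = 3110 m.

3110 m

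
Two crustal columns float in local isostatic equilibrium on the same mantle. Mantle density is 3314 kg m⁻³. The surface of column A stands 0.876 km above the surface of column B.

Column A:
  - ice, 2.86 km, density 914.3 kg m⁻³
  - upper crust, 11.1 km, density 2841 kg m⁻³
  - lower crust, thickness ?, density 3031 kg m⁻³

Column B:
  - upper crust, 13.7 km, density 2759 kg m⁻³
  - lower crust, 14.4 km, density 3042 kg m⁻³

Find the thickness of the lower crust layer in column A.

8.16 km

Take the compensation level at the base of the deeper column (depth z_c below the surface of column A) and equate Σ ρ_i t_i down to z_c; mantle fills any gap and the z_c terms cancel.
Column A: 2.86×914.3 + 11.1×2841 + x×3031 + (z_c − 13.96 − x)×3314
Column B: 0.876×0 + 13.7×2759 + 14.4×3042 + (z_c − 0.876 − 28.1)×3314
The z_c×3314 term appears on both sides and cancels. Collect the known terms of each column as K = Σ(ρt)_known − 3314 × (depth of known layers): K_A = 34149.998 − 3314×13.96 = −12113.442; K_B = 81603.1 − 3314×(0.876 + 28.1) = −14423.364.
Balance: K_A − x×(3314 − 3031) = K_B, so x = (K_A − K_B)/(3314 − 3031) = 2309.92/283 = 8.16 km.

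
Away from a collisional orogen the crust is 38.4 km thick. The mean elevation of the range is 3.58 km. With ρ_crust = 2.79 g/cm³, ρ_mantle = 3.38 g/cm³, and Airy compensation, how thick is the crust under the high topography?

58.9 km

Root depth r = h ρ_c / (ρ_m − ρ_c) = 3.58 km × 2.79 / 0.59 = 16.93 km.
Total thickness = T + h + r = 38.4 km + 3.58 km + 16.93 km = 58.9 km.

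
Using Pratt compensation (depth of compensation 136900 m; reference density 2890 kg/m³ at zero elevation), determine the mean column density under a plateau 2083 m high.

Pratt balance: ρ_ref D = ρ (D + h).
ρ = ρ_ref D/(D + h) = 2890 × 136900 m/(136900 m + 2083 m) = 2850 kg/m³.

2850 kg/m³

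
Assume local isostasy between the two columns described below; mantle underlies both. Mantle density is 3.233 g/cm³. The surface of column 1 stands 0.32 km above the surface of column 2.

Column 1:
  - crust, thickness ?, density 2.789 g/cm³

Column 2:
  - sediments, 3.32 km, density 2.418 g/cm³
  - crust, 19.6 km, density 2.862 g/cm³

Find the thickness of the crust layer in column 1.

Take the compensation level at the base of the deeper column (depth z_c below the surface of column 1) and equate Σ ρ_i t_i down to z_c; mantle fills any gap and the z_c terms cancel.
Column 1: x×2.789 + (z_c − 0 − x)×3.233
Column 2: 0.32×0 + 3.32×2.418 + 19.6×2.862 + (z_c − 0.32 − 22.92)×3.233
The z_c×3.233 term appears on both sides and cancels. Collect the known terms of each column as K = Σ(ρt)_known − 3.233 × (depth of known layers): K_1 = 0 − 3.233×0 = 0; K_2 = 64.12296 − 3.233×(0.32 + 22.92) = −11.01196.
Balance: K_1 − x×(3.233 − 2.789) = K_2, so x = (K_1 − K_2)/(3.233 − 2.789) = 11.012/0.444 = 24.8 km.

24.8 km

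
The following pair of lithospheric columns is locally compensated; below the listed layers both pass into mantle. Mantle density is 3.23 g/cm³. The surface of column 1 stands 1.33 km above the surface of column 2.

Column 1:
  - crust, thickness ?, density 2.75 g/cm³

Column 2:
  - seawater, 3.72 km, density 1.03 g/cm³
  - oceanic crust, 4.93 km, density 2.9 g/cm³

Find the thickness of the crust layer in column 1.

Take the compensation level at the base of the deeper column (depth z_c below the surface of column 1) and equate Σ ρ_i t_i down to z_c; mantle fills any gap and the z_c terms cancel.
Column 1: x×2.75 + (z_c − 0 − x)×3.23
Column 2: 1.33×0 + 3.72×1.03 + 4.93×2.9 + (z_c − 1.33 − 8.65)×3.23
The z_c×3.23 term appears on both sides and cancels. Collect the known terms of each column as K = Σ(ρt)_known − 3.23 × (depth of known layers): K_1 = 0 − 3.23×0 = 0; K_2 = 18.1286 − 3.23×(1.33 + 8.65) = −14.1068.
Balance: K_1 − x×(3.23 − 2.75) = K_2, so x = (K_1 − K_2)/(3.23 − 2.75) = 14.1068/0.48 = 29.4 km.

29.4 km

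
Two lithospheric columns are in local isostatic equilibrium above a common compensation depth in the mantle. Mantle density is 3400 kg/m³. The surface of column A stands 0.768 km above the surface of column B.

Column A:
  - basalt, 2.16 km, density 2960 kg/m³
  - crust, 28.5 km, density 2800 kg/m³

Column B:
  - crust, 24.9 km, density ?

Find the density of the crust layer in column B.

2780 kg/m³

Take the compensation level at the base of the deeper column (depth z_c below the surface of column A) and equate Σ ρ_i t_i down to z_c; mantle fills any gap and the z_c terms cancel.
Column A: 2.16×2960 + 28.5×2800 + (z_c − 30.66)×3400
Column B: 0.768×0 + 24.9×ρ + (z_c − 0.768 − 24.9)×3400
The z_c×3400 term appears on both sides and cancels. Collect the known terms of each column as K = Σ(ρt)_known − 3400 × (depth of known layers): K_A = 86193.6 − 3400×30.66 = −18050.4; K_B = 0 − 3400×(0.768 + 24.9) = −87271.2.
Balance: K_A = K_B + 24.9×ρ, so ρ = (K_A − K_B)/24.9 = 69220.8/24.9 = 2780 kg/m³.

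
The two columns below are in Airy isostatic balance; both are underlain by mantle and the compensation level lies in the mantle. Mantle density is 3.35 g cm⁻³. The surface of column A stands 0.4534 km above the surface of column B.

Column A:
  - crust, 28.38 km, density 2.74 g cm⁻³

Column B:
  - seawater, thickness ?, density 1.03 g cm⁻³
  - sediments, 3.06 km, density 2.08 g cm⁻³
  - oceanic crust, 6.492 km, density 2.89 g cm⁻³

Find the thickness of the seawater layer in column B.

3.84 km

Take the compensation level at the base of the deeper column (depth z_c below the surface of column A) and equate Σ ρ_i t_i down to z_c; mantle fills any gap and the z_c terms cancel.
Column A: 28.38×2.74 + (z_c − 28.38)×3.35
Column B: 0.4534×0 + x×1.03 + 3.06×2.08 + 6.492×2.89 + (z_c − 0.4534 − 9.552 − x)×3.35
The z_c×3.35 term appears on both sides and cancels. Collect the known terms of each column as K = Σ(ρt)_known − 3.35 × (depth of known layers): K_A = 77.7612 − 3.35×28.38 = −17.3118; K_B = 25.12668 − 3.35×(0.4534 + 9.552) = −8.39141.
Balance: K_A = K_B − x×(3.35 − 1.03), so x = (K_B − K_A)/(3.35 − 1.03) = 8.92039/2.32 = 3.84 km.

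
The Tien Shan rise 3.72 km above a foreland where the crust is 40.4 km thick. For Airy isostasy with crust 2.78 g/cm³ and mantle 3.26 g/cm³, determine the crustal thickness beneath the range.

65.7 km

Root depth r = h ρ_c / (ρ_m − ρ_c) = 3.72 km × 2.78 / 0.48 = 21.55 km.
Total thickness = T + h + r = 40.4 km + 3.72 km + 21.55 km = 65.7 km.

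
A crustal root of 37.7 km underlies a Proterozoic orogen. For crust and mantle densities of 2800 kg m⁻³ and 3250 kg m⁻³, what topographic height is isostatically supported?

Equating mass per unit area of the two columns: ρ_c h = (ρ_m − ρ_c) r.
h = r (ρ_m − ρ_c) / ρ_c = 37.7 km × (3250 − 2800) / 2800 = 6.06 km.

6.06 km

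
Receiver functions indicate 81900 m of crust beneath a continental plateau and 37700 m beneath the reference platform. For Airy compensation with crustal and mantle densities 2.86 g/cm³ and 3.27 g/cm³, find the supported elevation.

Excess crust Δ = 81900 m − 37700 m = 44200 m, split between elevation h and root r with h + r = Δ.
Airy balance ρ_c h = (ρ_m − ρ_c) r gives r = h ρ_c/(ρ_m − ρ_c), so h (1 + ρ_c/(ρ_m − ρ_c)) = Δ, i.e. h = Δ (ρ_m − ρ_c)/ρ_m.
h = 44200 m × 0.41/3.27 = 5540 m.

5540 m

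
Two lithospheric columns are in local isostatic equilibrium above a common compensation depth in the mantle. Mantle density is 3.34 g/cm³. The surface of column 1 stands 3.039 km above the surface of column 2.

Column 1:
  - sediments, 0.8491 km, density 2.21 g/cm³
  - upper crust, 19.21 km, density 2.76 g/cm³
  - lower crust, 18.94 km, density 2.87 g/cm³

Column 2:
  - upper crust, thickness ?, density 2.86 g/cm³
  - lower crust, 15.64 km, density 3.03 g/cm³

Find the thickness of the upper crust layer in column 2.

Take the compensation level at the base of the deeper column (depth z_c below the surface of column 1) and equate Σ ρ_i t_i down to z_c; mantle fills any gap and the z_c terms cancel.
Column 1: 0.8491×2.21 + 19.21×2.76 + 18.94×2.87 + (z_c − 38.9991)×3.34
Column 2: 3.039×0 + x×2.86 + 15.64×3.03 + (z_c − 3.039 − 15.64 − x)×3.34
The z_c×3.34 term appears on both sides and cancels. Collect the known terms of each column as K = Σ(ρt)_known − 3.34 × (depth of known layers): K_1 = 109.253911 − 3.34×38.9991 = −21.003083; K_2 = 47.3892 − 3.34×(3.039 + 15.64) = −14.99866.
Balance: K_1 = K_2 − x×(3.34 − 2.86), so x = (K_2 − K_1)/(3.34 − 2.86) = 6.00442/0.48 = 12.5 km.

12.5 km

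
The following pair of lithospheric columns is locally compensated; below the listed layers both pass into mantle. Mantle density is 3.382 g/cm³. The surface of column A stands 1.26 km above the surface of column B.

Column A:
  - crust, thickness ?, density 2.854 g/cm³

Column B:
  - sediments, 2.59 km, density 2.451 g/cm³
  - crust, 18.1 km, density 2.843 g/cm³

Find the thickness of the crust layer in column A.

Take the compensation level at the base of the deeper column (depth z_c below the surface of column A) and equate Σ ρ_i t_i down to z_c; mantle fills any gap and the z_c terms cancel.
Column A: x×2.854 + (z_c − 0 − x)×3.382
Column B: 1.26×0 + 2.59×2.451 + 18.1×2.843 + (z_c − 1.26 − 20.69)×3.382
The z_c×3.382 term appears on both sides and cancels. Collect the known terms of each column as K = Σ(ρt)_known − 3.382 × (depth of known layers): K_A = 0 − 3.382×0 = 0; K_B = 57.80639 − 3.382×(1.26 + 20.69) = −16.42851.
Balance: K_A − x×(3.382 − 2.854) = K_B, so x = (K_A − K_B)/(3.382 − 2.854) = 16.4285/0.528 = 31.1 km.

31.1 km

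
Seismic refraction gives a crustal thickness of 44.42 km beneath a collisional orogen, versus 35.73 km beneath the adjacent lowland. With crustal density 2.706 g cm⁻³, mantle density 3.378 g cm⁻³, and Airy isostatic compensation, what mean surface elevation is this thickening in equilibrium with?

1.73 km

Excess crust Δ = 44.42 km − 35.73 km = 8.69 km, split between elevation h and root r with h + r = Δ.
Airy balance ρ_c h = (ρ_m − ρ_c) r gives r = h ρ_c/(ρ_m − ρ_c), so h (1 + ρ_c/(ρ_m − ρ_c)) = Δ, i.e. h = Δ (ρ_m − ρ_c)/ρ_m.
h = 8.69 km × 0.672/3.378 = 1.73 km.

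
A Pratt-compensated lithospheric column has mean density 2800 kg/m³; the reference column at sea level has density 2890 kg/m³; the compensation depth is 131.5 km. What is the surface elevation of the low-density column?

4.23 km

ρ_ref D = ρ (D + h) → h = D (ρ_ref − ρ)/ρ.
h = 131.5 km × (2890 − 2800)/2800 = 4.23 km.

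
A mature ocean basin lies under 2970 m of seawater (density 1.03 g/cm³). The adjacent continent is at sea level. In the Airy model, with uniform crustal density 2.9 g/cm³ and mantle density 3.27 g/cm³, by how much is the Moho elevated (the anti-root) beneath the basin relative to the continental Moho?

In Airy isostatic equilibrium: replacing crust with seawater at the top is compensated by replacing crust with mantle at the base: d (ρ_c − ρ_w) = a (ρ_m − ρ_c).
a = d (ρ_c − ρ_w)/(ρ_m − ρ_c) = 2970 m × 1.87/0.37 = 15000 m.

15000 m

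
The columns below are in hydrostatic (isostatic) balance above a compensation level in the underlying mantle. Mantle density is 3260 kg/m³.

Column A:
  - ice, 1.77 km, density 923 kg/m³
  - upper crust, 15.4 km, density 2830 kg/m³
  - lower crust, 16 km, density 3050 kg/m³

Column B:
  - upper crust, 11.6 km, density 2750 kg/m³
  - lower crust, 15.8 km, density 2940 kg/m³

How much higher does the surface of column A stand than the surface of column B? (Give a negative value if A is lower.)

0.965 km

For any compensation level in the mantle, the mantle terms cancel and isostasy reduces to e = (Σt_A − Σt_B) − (Σ(ρt)_A − Σ(ρt)_B) / ρ_m.
Σt_A = 33.17 km; Σt_B = 27.4 km; Σ(ρt)_A = 94015.71; Σ(ρt)_B = 78352 (in km·kg/m³).
e = (33.17 − 27.4) − (94015.71 − 78352) / 3260 = 0.965 km.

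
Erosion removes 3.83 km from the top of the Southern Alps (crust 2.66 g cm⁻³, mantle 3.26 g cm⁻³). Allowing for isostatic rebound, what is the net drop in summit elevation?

Rebound u = e ρ_c/ρ_m = 3.83 km × 2.66/3.26 = 3.125 km.
Net surface drop = e − u = 3.83 km − 3.125 km = e (ρ_m − ρ_c)/ρ_m = 0.705 km.

0.705 km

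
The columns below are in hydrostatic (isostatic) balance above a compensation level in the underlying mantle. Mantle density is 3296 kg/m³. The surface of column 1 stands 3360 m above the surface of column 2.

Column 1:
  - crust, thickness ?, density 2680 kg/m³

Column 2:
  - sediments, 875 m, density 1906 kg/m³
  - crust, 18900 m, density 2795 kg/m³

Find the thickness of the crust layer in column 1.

Take the compensation level at the base of the deeper column (depth z_c below the surface of column 1) and equate Σ ρ_i t_i down to z_c; mantle fills any gap and the z_c terms cancel.
Column 1: x×2680 + (z_c − 0 − x)×3296
Column 2: 3360×0 + 875×1906 + 18900×2795 + (z_c − 3360 − 19775)×3296
The z_c×3296 term appears on both sides and cancels. Collect the known terms of each column as K = Σ(ρt)_known − 3296 × (depth of known layers): K_1 = 0 − 3296×0 = 0; K_2 = 54493250 − 3296×(3360 + 19775) = −21759710.
Balance: K_1 − x×(3296 − 2680) = K_2, so x = (K_1 − K_2)/(3296 − 2680) = 21759700/616 = 35300 m.

35300 m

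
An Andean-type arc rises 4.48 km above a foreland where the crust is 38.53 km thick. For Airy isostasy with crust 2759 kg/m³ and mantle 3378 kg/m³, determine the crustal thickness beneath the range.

63 km

Root depth r = h ρ_c / (ρ_m − ρ_c) = 4.48 km × 2759 / 619 = 19.97 km.
Total thickness = T + h + r = 38.53 km + 4.48 km + 19.97 km = 63 km.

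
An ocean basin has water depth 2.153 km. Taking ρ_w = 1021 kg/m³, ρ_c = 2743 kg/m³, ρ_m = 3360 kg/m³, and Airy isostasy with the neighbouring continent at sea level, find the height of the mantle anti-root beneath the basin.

6.01 km

Balancing pressure at the compensation depth: replacing crust with seawater at the top is compensated by replacing crust with mantle at the base: d (ρ_c − ρ_w) = a (ρ_m − ρ_c).
a = d (ρ_c − ρ_w)/(ρ_m − ρ_c) = 2.153 km × 1722/617 = 6.01 km.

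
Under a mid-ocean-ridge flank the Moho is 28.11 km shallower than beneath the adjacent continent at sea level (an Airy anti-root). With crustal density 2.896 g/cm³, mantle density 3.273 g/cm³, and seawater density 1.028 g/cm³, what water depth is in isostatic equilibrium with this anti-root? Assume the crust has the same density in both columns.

Replacing a thickness d of crust by seawater at the top must be balanced by replacing crust with mantle at the base: d (ρ_c − ρ_w) = a (ρ_m − ρ_c).
d = a (ρ_m − ρ_c)/(ρ_c − ρ_w) = 28.11 km × 0.377/1.868 = 5.67 km.

5.67 km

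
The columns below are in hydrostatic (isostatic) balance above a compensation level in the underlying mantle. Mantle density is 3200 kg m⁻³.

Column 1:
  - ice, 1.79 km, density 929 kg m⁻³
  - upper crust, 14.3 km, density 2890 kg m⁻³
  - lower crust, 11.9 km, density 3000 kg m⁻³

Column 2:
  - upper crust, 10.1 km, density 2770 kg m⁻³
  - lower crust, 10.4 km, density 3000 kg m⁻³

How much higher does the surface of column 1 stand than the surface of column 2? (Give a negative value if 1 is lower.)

For any compensation level in the mantle, the mantle terms cancel and isostasy reduces to e = (Σt_1 − Σt_2) − (Σ(ρt)_1 − Σ(ρt)_2) / ρ_m.
Σt_1 = 27.99 km; Σt_2 = 20.5 km; Σ(ρt)_1 = 78689.91; Σ(ρt)_2 = 59177 (in km·kg m⁻³).
e = (27.99 − 20.5) − (78689.91 − 59177) / 3200 = 1.39 km.

1.39 km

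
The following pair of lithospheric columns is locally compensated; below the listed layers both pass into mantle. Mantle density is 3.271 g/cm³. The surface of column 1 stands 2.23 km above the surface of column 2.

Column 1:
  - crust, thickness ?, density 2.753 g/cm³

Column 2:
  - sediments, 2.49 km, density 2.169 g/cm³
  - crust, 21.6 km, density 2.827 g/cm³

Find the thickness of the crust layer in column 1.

37.9 km

Take the compensation level at the base of the deeper column (depth z_c below the surface of column 1) and equate Σ ρ_i t_i down to z_c; mantle fills any gap and the z_c terms cancel.
Column 1: x×2.753 + (z_c − 0 − x)×3.271
Column 2: 2.23×0 + 2.49×2.169 + 21.6×2.827 + (z_c − 2.23 − 24.09)×3.271
The z_c×3.271 term appears on both sides and cancels. Collect the known terms of each column as K = Σ(ρt)_known − 3.271 × (depth of known layers): K_1 = 0 − 3.271×0 = 0; K_2 = 66.46401 − 3.271×(2.23 + 24.09) = −19.62871.
Balance: K_1 − x×(3.271 − 2.753) = K_2, so x = (K_1 − K_2)/(3.271 − 2.753) = 19.6287/0.518 = 37.9 km.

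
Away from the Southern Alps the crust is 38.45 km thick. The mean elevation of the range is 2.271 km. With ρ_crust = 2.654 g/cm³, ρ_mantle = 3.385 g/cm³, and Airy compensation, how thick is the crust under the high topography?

Root depth r = h ρ_c / (ρ_m − ρ_c) = 2.271 km × 2.654 / 0.731 = 8.245 km.
Total thickness = T + h + r = 38.45 km + 2.271 km + 8.245 km = 49 km.

49 km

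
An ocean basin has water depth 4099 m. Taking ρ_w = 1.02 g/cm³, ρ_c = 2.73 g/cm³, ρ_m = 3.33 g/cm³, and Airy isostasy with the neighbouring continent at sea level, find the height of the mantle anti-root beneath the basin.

11700 m

For local isostatic compensation: replacing crust with seawater at the top is compensated by replacing crust with mantle at the base: d (ρ_c − ρ_w) = a (ρ_m − ρ_c).
a = d (ρ_c − ρ_w)/(ρ_m − ρ_c) = 4099 m × 1.71/0.6 = 11700 m.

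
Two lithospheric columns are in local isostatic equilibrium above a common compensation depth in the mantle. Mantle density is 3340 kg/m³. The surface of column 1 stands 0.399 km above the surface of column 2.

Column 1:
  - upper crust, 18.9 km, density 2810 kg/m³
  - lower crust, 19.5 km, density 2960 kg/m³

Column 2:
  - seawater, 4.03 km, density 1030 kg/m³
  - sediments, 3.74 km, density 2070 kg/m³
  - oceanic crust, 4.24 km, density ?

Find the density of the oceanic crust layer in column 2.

2860 kg/m³

Take the compensation level at the base of the deeper column (depth z_c below the surface of column 1) and equate Σ ρ_i t_i down to z_c; mantle fills any gap and the z_c terms cancel.
Column 1: 18.9×2810 + 19.5×2960 + (z_c − 38.4)×3340
Column 2: 0.399×0 + 4.03×1030 + 3.74×2070 + 4.24×ρ + (z_c − 0.399 − 12.01)×3340
The z_c×3340 term appears on both sides and cancels. Collect the known terms of each column as K = Σ(ρt)_known − 3340 × (depth of known layers): K_1 = 110829 − 3340×38.4 = −17427; K_2 = 11892.7 − 3340×(0.399 + 12.01) = −29553.36.
Balance: K_1 = K_2 + 4.24×ρ, so ρ = (K_1 − K_2)/4.24 = 12126.4/4.24 = 2860 kg/m³.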